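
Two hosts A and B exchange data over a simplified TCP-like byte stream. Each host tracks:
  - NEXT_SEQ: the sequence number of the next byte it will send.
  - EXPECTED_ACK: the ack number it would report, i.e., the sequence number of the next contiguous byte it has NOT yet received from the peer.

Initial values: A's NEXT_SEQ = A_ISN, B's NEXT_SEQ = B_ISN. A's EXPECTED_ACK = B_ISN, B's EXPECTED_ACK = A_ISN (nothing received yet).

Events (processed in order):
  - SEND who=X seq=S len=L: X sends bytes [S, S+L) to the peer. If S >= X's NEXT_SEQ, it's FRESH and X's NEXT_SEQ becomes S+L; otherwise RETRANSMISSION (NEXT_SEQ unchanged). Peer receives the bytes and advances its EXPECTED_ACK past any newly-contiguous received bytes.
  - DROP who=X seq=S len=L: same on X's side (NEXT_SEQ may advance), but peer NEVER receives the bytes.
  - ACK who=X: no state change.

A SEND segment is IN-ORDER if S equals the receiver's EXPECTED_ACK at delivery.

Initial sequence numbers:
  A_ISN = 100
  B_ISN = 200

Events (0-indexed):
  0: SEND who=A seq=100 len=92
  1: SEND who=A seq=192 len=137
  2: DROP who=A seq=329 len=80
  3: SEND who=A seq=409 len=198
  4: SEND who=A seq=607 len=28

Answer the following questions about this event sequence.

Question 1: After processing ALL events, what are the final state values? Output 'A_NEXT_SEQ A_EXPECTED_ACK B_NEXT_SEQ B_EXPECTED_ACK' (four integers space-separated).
Answer: 635 200 200 329

Derivation:
After event 0: A_seq=192 A_ack=200 B_seq=200 B_ack=192
After event 1: A_seq=329 A_ack=200 B_seq=200 B_ack=329
After event 2: A_seq=409 A_ack=200 B_seq=200 B_ack=329
After event 3: A_seq=607 A_ack=200 B_seq=200 B_ack=329
After event 4: A_seq=635 A_ack=200 B_seq=200 B_ack=329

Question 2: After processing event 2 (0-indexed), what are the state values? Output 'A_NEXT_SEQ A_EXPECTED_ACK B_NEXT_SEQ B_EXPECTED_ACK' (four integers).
After event 0: A_seq=192 A_ack=200 B_seq=200 B_ack=192
After event 1: A_seq=329 A_ack=200 B_seq=200 B_ack=329
After event 2: A_seq=409 A_ack=200 B_seq=200 B_ack=329

409 200 200 329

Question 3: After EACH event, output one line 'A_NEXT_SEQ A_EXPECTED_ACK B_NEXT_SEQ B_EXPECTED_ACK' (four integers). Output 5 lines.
192 200 200 192
329 200 200 329
409 200 200 329
607 200 200 329
635 200 200 329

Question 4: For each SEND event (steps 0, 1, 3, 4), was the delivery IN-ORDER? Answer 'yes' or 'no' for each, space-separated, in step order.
Step 0: SEND seq=100 -> in-order
Step 1: SEND seq=192 -> in-order
Step 3: SEND seq=409 -> out-of-order
Step 4: SEND seq=607 -> out-of-order

Answer: yes yes no no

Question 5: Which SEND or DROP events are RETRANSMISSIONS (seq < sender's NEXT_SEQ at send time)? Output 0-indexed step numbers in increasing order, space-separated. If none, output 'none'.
Answer: none

Derivation:
Step 0: SEND seq=100 -> fresh
Step 1: SEND seq=192 -> fresh
Step 2: DROP seq=329 -> fresh
Step 3: SEND seq=409 -> fresh
Step 4: SEND seq=607 -> fresh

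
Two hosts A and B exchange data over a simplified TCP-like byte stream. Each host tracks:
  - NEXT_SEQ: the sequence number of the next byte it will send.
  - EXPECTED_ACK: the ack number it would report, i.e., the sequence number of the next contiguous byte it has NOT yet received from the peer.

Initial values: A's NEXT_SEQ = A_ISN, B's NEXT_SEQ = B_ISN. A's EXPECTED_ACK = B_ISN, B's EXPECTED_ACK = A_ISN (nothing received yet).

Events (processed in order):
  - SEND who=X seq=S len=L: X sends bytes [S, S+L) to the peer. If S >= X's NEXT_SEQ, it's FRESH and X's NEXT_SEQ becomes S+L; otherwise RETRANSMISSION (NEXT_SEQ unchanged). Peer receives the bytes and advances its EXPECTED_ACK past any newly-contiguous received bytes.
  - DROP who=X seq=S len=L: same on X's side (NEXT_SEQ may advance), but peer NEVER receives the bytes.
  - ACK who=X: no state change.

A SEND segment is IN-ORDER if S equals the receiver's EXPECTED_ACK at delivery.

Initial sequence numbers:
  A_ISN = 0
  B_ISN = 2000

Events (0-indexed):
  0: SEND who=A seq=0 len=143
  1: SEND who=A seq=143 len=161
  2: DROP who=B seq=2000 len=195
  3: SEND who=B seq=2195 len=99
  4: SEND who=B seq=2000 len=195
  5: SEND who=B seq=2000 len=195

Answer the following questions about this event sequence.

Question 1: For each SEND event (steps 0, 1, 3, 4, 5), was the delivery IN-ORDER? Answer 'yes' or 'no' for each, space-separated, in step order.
Answer: yes yes no yes no

Derivation:
Step 0: SEND seq=0 -> in-order
Step 1: SEND seq=143 -> in-order
Step 3: SEND seq=2195 -> out-of-order
Step 4: SEND seq=2000 -> in-order
Step 5: SEND seq=2000 -> out-of-order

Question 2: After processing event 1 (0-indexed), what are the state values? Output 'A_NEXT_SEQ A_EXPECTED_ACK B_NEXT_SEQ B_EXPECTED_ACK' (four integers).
After event 0: A_seq=143 A_ack=2000 B_seq=2000 B_ack=143
After event 1: A_seq=304 A_ack=2000 B_seq=2000 B_ack=304

304 2000 2000 304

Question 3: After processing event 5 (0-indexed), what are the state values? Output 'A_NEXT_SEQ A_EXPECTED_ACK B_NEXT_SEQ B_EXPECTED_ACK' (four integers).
After event 0: A_seq=143 A_ack=2000 B_seq=2000 B_ack=143
After event 1: A_seq=304 A_ack=2000 B_seq=2000 B_ack=304
After event 2: A_seq=304 A_ack=2000 B_seq=2195 B_ack=304
After event 3: A_seq=304 A_ack=2000 B_seq=2294 B_ack=304
After event 4: A_seq=304 A_ack=2294 B_seq=2294 B_ack=304
After event 5: A_seq=304 A_ack=2294 B_seq=2294 B_ack=304

304 2294 2294 304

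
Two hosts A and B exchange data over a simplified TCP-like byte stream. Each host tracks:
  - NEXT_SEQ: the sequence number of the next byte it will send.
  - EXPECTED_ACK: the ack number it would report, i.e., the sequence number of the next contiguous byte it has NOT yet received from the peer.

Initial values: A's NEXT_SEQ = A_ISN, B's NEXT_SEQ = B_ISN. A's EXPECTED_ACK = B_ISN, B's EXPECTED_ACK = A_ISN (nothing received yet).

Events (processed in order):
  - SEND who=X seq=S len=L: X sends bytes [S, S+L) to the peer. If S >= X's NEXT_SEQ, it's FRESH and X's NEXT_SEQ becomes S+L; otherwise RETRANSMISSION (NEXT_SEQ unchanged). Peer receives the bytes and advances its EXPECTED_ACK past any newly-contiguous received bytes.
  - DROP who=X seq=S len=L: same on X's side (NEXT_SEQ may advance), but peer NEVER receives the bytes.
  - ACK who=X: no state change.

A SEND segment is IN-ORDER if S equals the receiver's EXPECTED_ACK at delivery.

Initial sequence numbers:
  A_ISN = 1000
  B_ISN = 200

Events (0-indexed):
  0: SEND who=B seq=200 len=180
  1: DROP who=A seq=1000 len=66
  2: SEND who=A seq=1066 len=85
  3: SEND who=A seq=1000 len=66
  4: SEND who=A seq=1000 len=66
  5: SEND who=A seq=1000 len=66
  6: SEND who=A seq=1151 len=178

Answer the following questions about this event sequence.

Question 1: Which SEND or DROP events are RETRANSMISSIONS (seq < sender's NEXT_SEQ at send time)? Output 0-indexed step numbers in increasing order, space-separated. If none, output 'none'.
Step 0: SEND seq=200 -> fresh
Step 1: DROP seq=1000 -> fresh
Step 2: SEND seq=1066 -> fresh
Step 3: SEND seq=1000 -> retransmit
Step 4: SEND seq=1000 -> retransmit
Step 5: SEND seq=1000 -> retransmit
Step 6: SEND seq=1151 -> fresh

Answer: 3 4 5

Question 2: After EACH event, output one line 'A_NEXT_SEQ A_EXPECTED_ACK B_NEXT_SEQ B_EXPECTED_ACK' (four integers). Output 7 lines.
1000 380 380 1000
1066 380 380 1000
1151 380 380 1000
1151 380 380 1151
1151 380 380 1151
1151 380 380 1151
1329 380 380 1329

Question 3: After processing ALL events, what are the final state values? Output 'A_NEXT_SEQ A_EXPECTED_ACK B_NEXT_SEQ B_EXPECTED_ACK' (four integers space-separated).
Answer: 1329 380 380 1329

Derivation:
After event 0: A_seq=1000 A_ack=380 B_seq=380 B_ack=1000
After event 1: A_seq=1066 A_ack=380 B_seq=380 B_ack=1000
After event 2: A_seq=1151 A_ack=380 B_seq=380 B_ack=1000
After event 3: A_seq=1151 A_ack=380 B_seq=380 B_ack=1151
After event 4: A_seq=1151 A_ack=380 B_seq=380 B_ack=1151
After event 5: A_seq=1151 A_ack=380 B_seq=380 B_ack=1151
After event 6: A_seq=1329 A_ack=380 B_seq=380 B_ack=1329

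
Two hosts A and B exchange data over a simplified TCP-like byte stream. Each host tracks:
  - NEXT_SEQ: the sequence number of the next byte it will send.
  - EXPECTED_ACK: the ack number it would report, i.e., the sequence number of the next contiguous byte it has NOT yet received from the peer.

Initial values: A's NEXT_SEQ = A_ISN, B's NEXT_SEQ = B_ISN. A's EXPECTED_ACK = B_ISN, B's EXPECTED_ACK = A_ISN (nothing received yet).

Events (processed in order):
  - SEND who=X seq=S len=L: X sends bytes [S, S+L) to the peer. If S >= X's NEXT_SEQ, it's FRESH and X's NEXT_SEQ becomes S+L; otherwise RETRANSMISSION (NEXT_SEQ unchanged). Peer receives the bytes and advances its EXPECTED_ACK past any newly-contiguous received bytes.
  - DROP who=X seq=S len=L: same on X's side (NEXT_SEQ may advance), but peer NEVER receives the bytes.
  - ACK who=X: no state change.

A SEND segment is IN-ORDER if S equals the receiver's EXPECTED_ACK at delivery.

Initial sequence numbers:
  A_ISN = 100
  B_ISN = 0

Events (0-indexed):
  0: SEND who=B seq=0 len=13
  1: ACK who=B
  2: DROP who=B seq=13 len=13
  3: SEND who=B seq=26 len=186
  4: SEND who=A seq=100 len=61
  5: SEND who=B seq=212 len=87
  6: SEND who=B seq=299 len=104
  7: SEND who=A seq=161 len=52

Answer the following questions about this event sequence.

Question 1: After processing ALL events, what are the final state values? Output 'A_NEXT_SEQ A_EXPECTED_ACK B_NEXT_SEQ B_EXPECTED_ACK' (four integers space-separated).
After event 0: A_seq=100 A_ack=13 B_seq=13 B_ack=100
After event 1: A_seq=100 A_ack=13 B_seq=13 B_ack=100
After event 2: A_seq=100 A_ack=13 B_seq=26 B_ack=100
After event 3: A_seq=100 A_ack=13 B_seq=212 B_ack=100
After event 4: A_seq=161 A_ack=13 B_seq=212 B_ack=161
After event 5: A_seq=161 A_ack=13 B_seq=299 B_ack=161
After event 6: A_seq=161 A_ack=13 B_seq=403 B_ack=161
After event 7: A_seq=213 A_ack=13 B_seq=403 B_ack=213

Answer: 213 13 403 213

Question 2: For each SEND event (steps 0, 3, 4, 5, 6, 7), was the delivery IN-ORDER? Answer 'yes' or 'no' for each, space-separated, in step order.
Answer: yes no yes no no yes

Derivation:
Step 0: SEND seq=0 -> in-order
Step 3: SEND seq=26 -> out-of-order
Step 4: SEND seq=100 -> in-order
Step 5: SEND seq=212 -> out-of-order
Step 6: SEND seq=299 -> out-of-order
Step 7: SEND seq=161 -> in-order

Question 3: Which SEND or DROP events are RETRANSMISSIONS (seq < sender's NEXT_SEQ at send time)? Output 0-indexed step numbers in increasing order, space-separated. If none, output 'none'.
Step 0: SEND seq=0 -> fresh
Step 2: DROP seq=13 -> fresh
Step 3: SEND seq=26 -> fresh
Step 4: SEND seq=100 -> fresh
Step 5: SEND seq=212 -> fresh
Step 6: SEND seq=299 -> fresh
Step 7: SEND seq=161 -> fresh

Answer: none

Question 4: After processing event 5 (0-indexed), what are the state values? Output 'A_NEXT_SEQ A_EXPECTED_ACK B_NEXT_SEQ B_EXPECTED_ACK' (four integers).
After event 0: A_seq=100 A_ack=13 B_seq=13 B_ack=100
After event 1: A_seq=100 A_ack=13 B_seq=13 B_ack=100
After event 2: A_seq=100 A_ack=13 B_seq=26 B_ack=100
After event 3: A_seq=100 A_ack=13 B_seq=212 B_ack=100
After event 4: A_seq=161 A_ack=13 B_seq=212 B_ack=161
After event 5: A_seq=161 A_ack=13 B_seq=299 B_ack=161

161 13 299 161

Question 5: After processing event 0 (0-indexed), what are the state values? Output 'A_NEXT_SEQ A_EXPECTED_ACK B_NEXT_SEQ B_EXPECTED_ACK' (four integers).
After event 0: A_seq=100 A_ack=13 B_seq=13 B_ack=100

100 13 13 100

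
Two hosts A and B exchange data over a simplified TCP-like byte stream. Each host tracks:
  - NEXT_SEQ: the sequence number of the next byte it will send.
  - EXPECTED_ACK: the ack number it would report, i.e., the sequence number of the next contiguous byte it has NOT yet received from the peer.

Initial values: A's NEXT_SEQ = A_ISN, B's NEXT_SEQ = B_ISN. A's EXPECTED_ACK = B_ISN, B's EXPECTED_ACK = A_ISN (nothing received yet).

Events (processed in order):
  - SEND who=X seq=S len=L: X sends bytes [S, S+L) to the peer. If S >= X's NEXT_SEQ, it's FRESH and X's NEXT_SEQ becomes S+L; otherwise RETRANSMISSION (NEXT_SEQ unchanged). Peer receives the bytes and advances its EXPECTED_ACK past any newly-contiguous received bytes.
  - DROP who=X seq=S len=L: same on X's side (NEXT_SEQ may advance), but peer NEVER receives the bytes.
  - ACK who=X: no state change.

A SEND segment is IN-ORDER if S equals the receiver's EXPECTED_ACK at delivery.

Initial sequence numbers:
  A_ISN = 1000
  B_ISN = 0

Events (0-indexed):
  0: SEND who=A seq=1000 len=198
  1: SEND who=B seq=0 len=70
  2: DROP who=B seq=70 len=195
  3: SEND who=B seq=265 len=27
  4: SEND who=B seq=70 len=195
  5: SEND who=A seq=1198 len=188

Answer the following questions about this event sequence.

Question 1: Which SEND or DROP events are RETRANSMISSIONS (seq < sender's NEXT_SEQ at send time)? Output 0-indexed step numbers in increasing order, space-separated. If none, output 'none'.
Step 0: SEND seq=1000 -> fresh
Step 1: SEND seq=0 -> fresh
Step 2: DROP seq=70 -> fresh
Step 3: SEND seq=265 -> fresh
Step 4: SEND seq=70 -> retransmit
Step 5: SEND seq=1198 -> fresh

Answer: 4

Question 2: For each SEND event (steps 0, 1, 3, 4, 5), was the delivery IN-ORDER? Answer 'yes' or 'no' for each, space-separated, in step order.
Answer: yes yes no yes yes

Derivation:
Step 0: SEND seq=1000 -> in-order
Step 1: SEND seq=0 -> in-order
Step 3: SEND seq=265 -> out-of-order
Step 4: SEND seq=70 -> in-order
Step 5: SEND seq=1198 -> in-order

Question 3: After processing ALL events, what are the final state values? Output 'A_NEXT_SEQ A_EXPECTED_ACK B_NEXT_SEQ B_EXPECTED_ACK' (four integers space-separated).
Answer: 1386 292 292 1386

Derivation:
After event 0: A_seq=1198 A_ack=0 B_seq=0 B_ack=1198
After event 1: A_seq=1198 A_ack=70 B_seq=70 B_ack=1198
After event 2: A_seq=1198 A_ack=70 B_seq=265 B_ack=1198
After event 3: A_seq=1198 A_ack=70 B_seq=292 B_ack=1198
After event 4: A_seq=1198 A_ack=292 B_seq=292 B_ack=1198
After event 5: A_seq=1386 A_ack=292 B_seq=292 B_ack=1386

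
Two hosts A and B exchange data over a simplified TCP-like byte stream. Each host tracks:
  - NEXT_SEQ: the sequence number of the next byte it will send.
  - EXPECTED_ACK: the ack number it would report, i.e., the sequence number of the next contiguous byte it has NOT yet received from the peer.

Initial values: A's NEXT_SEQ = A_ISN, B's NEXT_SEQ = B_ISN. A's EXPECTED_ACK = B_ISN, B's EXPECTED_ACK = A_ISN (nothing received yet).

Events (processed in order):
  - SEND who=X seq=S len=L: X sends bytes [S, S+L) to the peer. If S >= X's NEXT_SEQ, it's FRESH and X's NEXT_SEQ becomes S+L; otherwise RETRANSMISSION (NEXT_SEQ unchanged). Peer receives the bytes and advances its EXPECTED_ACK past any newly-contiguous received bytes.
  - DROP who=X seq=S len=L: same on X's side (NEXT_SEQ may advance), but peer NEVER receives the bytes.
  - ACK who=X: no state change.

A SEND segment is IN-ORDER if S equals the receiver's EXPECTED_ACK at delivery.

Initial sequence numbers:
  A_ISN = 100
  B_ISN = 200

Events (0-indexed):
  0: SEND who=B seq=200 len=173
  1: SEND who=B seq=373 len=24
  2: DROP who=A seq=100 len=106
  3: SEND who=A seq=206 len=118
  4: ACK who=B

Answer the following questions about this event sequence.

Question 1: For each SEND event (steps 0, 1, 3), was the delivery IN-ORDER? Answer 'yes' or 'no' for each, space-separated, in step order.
Step 0: SEND seq=200 -> in-order
Step 1: SEND seq=373 -> in-order
Step 3: SEND seq=206 -> out-of-order

Answer: yes yes no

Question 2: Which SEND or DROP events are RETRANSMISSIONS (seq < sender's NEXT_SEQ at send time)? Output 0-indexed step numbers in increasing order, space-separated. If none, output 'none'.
Step 0: SEND seq=200 -> fresh
Step 1: SEND seq=373 -> fresh
Step 2: DROP seq=100 -> fresh
Step 3: SEND seq=206 -> fresh

Answer: none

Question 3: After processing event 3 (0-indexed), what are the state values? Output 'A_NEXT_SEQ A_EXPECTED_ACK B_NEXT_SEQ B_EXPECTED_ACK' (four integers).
After event 0: A_seq=100 A_ack=373 B_seq=373 B_ack=100
After event 1: A_seq=100 A_ack=397 B_seq=397 B_ack=100
After event 2: A_seq=206 A_ack=397 B_seq=397 B_ack=100
After event 3: A_seq=324 A_ack=397 B_seq=397 B_ack=100

324 397 397 100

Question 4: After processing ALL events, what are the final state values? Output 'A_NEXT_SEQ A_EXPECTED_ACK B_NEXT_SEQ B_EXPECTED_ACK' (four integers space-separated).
After event 0: A_seq=100 A_ack=373 B_seq=373 B_ack=100
After event 1: A_seq=100 A_ack=397 B_seq=397 B_ack=100
After event 2: A_seq=206 A_ack=397 B_seq=397 B_ack=100
After event 3: A_seq=324 A_ack=397 B_seq=397 B_ack=100
After event 4: A_seq=324 A_ack=397 B_seq=397 B_ack=100

Answer: 324 397 397 100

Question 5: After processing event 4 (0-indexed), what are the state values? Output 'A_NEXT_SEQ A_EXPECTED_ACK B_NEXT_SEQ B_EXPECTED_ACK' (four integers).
After event 0: A_seq=100 A_ack=373 B_seq=373 B_ack=100
After event 1: A_seq=100 A_ack=397 B_seq=397 B_ack=100
After event 2: A_seq=206 A_ack=397 B_seq=397 B_ack=100
After event 3: A_seq=324 A_ack=397 B_seq=397 B_ack=100
After event 4: A_seq=324 A_ack=397 B_seq=397 B_ack=100

324 397 397 100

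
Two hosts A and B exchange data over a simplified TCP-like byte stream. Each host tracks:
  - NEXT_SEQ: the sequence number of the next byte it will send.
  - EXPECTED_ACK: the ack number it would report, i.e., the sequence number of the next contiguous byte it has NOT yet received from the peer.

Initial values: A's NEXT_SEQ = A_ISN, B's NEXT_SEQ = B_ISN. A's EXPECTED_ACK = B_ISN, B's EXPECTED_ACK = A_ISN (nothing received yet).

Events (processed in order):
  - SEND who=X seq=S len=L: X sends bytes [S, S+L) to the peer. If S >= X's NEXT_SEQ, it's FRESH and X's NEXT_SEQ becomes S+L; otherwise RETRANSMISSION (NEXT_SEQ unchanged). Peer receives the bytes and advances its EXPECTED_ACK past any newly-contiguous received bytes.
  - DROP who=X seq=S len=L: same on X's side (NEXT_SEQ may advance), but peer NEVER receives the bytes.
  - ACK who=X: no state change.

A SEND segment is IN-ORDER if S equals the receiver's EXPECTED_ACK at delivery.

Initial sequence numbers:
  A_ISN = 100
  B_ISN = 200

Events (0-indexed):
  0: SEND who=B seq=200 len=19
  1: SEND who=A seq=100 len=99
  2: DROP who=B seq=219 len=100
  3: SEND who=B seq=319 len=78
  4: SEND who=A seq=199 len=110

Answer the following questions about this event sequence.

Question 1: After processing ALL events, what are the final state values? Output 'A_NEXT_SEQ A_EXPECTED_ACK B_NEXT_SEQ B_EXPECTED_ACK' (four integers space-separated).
Answer: 309 219 397 309

Derivation:
After event 0: A_seq=100 A_ack=219 B_seq=219 B_ack=100
After event 1: A_seq=199 A_ack=219 B_seq=219 B_ack=199
After event 2: A_seq=199 A_ack=219 B_seq=319 B_ack=199
After event 3: A_seq=199 A_ack=219 B_seq=397 B_ack=199
After event 4: A_seq=309 A_ack=219 B_seq=397 B_ack=309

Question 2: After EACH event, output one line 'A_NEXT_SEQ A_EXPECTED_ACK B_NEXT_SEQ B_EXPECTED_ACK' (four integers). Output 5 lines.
100 219 219 100
199 219 219 199
199 219 319 199
199 219 397 199
309 219 397 309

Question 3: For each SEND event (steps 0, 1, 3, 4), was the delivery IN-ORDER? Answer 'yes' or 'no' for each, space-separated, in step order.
Step 0: SEND seq=200 -> in-order
Step 1: SEND seq=100 -> in-order
Step 3: SEND seq=319 -> out-of-order
Step 4: SEND seq=199 -> in-order

Answer: yes yes no yes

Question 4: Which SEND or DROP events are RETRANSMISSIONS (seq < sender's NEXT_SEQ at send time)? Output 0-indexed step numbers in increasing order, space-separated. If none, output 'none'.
Step 0: SEND seq=200 -> fresh
Step 1: SEND seq=100 -> fresh
Step 2: DROP seq=219 -> fresh
Step 3: SEND seq=319 -> fresh
Step 4: SEND seq=199 -> fresh

Answer: none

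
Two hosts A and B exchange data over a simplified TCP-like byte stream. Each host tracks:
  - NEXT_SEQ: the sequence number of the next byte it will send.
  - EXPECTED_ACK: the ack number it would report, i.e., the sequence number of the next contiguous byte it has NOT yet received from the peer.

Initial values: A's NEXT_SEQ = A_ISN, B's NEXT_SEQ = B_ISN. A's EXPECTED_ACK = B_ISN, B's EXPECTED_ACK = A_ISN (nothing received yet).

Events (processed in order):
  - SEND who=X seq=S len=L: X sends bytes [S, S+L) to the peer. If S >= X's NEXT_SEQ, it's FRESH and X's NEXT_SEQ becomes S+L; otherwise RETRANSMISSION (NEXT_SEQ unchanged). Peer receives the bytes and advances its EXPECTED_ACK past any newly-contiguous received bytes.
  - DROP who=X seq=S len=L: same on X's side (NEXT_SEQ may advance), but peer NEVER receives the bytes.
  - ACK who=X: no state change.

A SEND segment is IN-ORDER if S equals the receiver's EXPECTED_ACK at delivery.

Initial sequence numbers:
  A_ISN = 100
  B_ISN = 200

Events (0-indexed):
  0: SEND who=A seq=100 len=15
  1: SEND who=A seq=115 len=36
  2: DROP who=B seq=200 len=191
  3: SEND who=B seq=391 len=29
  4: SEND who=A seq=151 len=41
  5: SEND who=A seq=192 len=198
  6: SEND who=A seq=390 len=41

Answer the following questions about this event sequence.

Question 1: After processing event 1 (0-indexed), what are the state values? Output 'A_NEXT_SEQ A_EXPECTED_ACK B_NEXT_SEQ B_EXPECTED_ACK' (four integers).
After event 0: A_seq=115 A_ack=200 B_seq=200 B_ack=115
After event 1: A_seq=151 A_ack=200 B_seq=200 B_ack=151

151 200 200 151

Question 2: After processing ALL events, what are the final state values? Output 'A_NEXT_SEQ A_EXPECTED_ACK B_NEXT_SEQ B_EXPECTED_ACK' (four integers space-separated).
After event 0: A_seq=115 A_ack=200 B_seq=200 B_ack=115
After event 1: A_seq=151 A_ack=200 B_seq=200 B_ack=151
After event 2: A_seq=151 A_ack=200 B_seq=391 B_ack=151
After event 3: A_seq=151 A_ack=200 B_seq=420 B_ack=151
After event 4: A_seq=192 A_ack=200 B_seq=420 B_ack=192
After event 5: A_seq=390 A_ack=200 B_seq=420 B_ack=390
After event 6: A_seq=431 A_ack=200 B_seq=420 B_ack=431

Answer: 431 200 420 431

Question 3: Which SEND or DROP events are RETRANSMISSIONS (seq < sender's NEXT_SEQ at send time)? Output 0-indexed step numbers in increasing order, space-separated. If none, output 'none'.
Answer: none

Derivation:
Step 0: SEND seq=100 -> fresh
Step 1: SEND seq=115 -> fresh
Step 2: DROP seq=200 -> fresh
Step 3: SEND seq=391 -> fresh
Step 4: SEND seq=151 -> fresh
Step 5: SEND seq=192 -> fresh
Step 6: SEND seq=390 -> fresh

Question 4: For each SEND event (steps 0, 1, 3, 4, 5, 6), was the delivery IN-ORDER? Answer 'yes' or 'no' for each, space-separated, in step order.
Step 0: SEND seq=100 -> in-order
Step 1: SEND seq=115 -> in-order
Step 3: SEND seq=391 -> out-of-order
Step 4: SEND seq=151 -> in-order
Step 5: SEND seq=192 -> in-order
Step 6: SEND seq=390 -> in-order

Answer: yes yes no yes yes yes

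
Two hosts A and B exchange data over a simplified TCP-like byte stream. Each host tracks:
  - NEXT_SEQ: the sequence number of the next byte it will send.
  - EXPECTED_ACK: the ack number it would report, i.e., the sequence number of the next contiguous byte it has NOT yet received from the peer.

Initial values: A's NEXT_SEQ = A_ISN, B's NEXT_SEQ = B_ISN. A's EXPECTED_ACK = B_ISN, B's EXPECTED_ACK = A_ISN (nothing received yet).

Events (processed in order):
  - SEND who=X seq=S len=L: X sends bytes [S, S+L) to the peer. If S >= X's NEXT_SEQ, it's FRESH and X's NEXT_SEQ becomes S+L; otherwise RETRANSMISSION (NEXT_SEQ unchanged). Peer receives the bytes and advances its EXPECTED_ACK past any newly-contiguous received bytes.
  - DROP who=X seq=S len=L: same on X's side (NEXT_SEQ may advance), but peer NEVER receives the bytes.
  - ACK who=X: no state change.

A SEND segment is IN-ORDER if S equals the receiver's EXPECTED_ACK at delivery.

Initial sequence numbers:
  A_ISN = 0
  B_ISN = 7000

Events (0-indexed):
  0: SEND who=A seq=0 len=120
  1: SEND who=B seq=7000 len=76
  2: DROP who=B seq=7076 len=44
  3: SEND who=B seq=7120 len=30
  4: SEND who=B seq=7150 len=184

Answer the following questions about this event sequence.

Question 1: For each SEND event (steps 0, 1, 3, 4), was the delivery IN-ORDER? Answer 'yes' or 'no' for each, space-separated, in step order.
Step 0: SEND seq=0 -> in-order
Step 1: SEND seq=7000 -> in-order
Step 3: SEND seq=7120 -> out-of-order
Step 4: SEND seq=7150 -> out-of-order

Answer: yes yes no no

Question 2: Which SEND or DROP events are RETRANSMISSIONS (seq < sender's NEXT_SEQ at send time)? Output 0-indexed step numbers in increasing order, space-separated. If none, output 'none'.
Answer: none

Derivation:
Step 0: SEND seq=0 -> fresh
Step 1: SEND seq=7000 -> fresh
Step 2: DROP seq=7076 -> fresh
Step 3: SEND seq=7120 -> fresh
Step 4: SEND seq=7150 -> fresh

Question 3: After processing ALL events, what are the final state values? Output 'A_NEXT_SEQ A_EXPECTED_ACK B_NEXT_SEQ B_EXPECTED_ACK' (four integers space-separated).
Answer: 120 7076 7334 120

Derivation:
After event 0: A_seq=120 A_ack=7000 B_seq=7000 B_ack=120
After event 1: A_seq=120 A_ack=7076 B_seq=7076 B_ack=120
After event 2: A_seq=120 A_ack=7076 B_seq=7120 B_ack=120
After event 3: A_seq=120 A_ack=7076 B_seq=7150 B_ack=120
After event 4: A_seq=120 A_ack=7076 B_seq=7334 B_ack=120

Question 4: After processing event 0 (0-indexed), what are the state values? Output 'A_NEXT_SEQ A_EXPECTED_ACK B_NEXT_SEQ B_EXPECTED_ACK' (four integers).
After event 0: A_seq=120 A_ack=7000 B_seq=7000 B_ack=120

120 7000 7000 120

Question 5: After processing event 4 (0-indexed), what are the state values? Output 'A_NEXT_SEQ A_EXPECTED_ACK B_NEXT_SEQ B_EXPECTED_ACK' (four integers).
After event 0: A_seq=120 A_ack=7000 B_seq=7000 B_ack=120
After event 1: A_seq=120 A_ack=7076 B_seq=7076 B_ack=120
After event 2: A_seq=120 A_ack=7076 B_seq=7120 B_ack=120
After event 3: A_seq=120 A_ack=7076 B_seq=7150 B_ack=120
After event 4: A_seq=120 A_ack=7076 B_seq=7334 B_ack=120

120 7076 7334 120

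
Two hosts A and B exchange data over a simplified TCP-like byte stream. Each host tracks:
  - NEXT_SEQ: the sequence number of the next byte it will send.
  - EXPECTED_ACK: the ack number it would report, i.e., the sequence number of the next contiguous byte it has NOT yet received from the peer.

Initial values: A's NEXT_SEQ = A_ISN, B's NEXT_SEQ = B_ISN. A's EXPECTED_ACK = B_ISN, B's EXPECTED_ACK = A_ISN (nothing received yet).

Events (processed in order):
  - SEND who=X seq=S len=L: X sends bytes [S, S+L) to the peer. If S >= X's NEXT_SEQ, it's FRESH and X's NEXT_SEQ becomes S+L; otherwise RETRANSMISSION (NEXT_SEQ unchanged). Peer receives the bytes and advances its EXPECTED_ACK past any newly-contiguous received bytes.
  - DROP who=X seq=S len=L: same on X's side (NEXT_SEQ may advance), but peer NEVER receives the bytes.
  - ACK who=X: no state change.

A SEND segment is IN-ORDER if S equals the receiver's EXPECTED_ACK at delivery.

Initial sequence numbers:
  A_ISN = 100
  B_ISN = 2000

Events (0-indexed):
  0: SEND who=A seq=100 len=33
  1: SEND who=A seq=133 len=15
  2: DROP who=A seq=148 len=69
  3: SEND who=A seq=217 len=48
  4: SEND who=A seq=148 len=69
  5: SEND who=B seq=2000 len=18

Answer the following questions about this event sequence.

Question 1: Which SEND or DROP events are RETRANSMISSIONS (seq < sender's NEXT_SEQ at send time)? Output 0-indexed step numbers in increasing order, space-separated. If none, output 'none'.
Answer: 4

Derivation:
Step 0: SEND seq=100 -> fresh
Step 1: SEND seq=133 -> fresh
Step 2: DROP seq=148 -> fresh
Step 3: SEND seq=217 -> fresh
Step 4: SEND seq=148 -> retransmit
Step 5: SEND seq=2000 -> fresh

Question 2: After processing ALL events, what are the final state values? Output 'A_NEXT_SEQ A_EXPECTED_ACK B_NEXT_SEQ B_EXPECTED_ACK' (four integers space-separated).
Answer: 265 2018 2018 265

Derivation:
After event 0: A_seq=133 A_ack=2000 B_seq=2000 B_ack=133
After event 1: A_seq=148 A_ack=2000 B_seq=2000 B_ack=148
After event 2: A_seq=217 A_ack=2000 B_seq=2000 B_ack=148
After event 3: A_seq=265 A_ack=2000 B_seq=2000 B_ack=148
After event 4: A_seq=265 A_ack=2000 B_seq=2000 B_ack=265
After event 5: A_seq=265 A_ack=2018 B_seq=2018 B_ack=265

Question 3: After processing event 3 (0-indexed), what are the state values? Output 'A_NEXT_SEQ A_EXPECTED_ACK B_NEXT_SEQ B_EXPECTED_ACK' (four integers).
After event 0: A_seq=133 A_ack=2000 B_seq=2000 B_ack=133
After event 1: A_seq=148 A_ack=2000 B_seq=2000 B_ack=148
After event 2: A_seq=217 A_ack=2000 B_seq=2000 B_ack=148
After event 3: A_seq=265 A_ack=2000 B_seq=2000 B_ack=148

265 2000 2000 148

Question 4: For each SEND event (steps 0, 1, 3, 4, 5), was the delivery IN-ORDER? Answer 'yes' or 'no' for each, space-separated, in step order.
Step 0: SEND seq=100 -> in-order
Step 1: SEND seq=133 -> in-order
Step 3: SEND seq=217 -> out-of-order
Step 4: SEND seq=148 -> in-order
Step 5: SEND seq=2000 -> in-order

Answer: yes yes no yes yes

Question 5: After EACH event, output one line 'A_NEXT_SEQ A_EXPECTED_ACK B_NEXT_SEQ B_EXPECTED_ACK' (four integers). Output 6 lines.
133 2000 2000 133
148 2000 2000 148
217 2000 2000 148
265 2000 2000 148
265 2000 2000 265
265 2018 2018 265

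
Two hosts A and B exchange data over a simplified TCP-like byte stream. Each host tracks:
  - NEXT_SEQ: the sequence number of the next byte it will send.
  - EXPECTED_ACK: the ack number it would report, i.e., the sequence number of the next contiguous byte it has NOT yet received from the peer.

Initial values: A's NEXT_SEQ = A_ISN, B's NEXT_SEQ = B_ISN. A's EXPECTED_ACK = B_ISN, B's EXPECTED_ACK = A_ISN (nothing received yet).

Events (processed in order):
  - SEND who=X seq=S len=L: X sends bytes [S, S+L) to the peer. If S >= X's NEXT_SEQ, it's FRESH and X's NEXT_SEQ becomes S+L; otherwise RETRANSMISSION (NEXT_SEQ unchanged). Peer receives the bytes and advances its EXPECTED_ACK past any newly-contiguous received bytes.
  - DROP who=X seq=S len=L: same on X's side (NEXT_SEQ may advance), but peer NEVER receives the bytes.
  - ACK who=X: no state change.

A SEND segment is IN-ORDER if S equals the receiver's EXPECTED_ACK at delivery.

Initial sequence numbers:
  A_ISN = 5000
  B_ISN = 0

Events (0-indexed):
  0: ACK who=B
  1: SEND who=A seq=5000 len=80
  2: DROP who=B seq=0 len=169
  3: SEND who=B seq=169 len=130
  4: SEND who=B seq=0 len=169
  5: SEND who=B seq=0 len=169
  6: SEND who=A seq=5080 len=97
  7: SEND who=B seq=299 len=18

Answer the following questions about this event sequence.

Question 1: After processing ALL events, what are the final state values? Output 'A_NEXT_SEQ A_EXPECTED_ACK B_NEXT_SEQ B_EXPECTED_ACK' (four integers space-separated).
After event 0: A_seq=5000 A_ack=0 B_seq=0 B_ack=5000
After event 1: A_seq=5080 A_ack=0 B_seq=0 B_ack=5080
After event 2: A_seq=5080 A_ack=0 B_seq=169 B_ack=5080
After event 3: A_seq=5080 A_ack=0 B_seq=299 B_ack=5080
After event 4: A_seq=5080 A_ack=299 B_seq=299 B_ack=5080
After event 5: A_seq=5080 A_ack=299 B_seq=299 B_ack=5080
After event 6: A_seq=5177 A_ack=299 B_seq=299 B_ack=5177
After event 7: A_seq=5177 A_ack=317 B_seq=317 B_ack=5177

Answer: 5177 317 317 5177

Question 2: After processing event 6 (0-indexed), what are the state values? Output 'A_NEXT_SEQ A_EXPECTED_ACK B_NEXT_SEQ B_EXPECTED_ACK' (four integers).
After event 0: A_seq=5000 A_ack=0 B_seq=0 B_ack=5000
After event 1: A_seq=5080 A_ack=0 B_seq=0 B_ack=5080
After event 2: A_seq=5080 A_ack=0 B_seq=169 B_ack=5080
After event 3: A_seq=5080 A_ack=0 B_seq=299 B_ack=5080
After event 4: A_seq=5080 A_ack=299 B_seq=299 B_ack=5080
After event 5: A_seq=5080 A_ack=299 B_seq=299 B_ack=5080
After event 6: A_seq=5177 A_ack=299 B_seq=299 B_ack=5177

5177 299 299 5177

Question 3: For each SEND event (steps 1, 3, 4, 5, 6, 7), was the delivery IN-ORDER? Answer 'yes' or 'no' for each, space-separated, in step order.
Step 1: SEND seq=5000 -> in-order
Step 3: SEND seq=169 -> out-of-order
Step 4: SEND seq=0 -> in-order
Step 5: SEND seq=0 -> out-of-order
Step 6: SEND seq=5080 -> in-order
Step 7: SEND seq=299 -> in-order

Answer: yes no yes no yes yes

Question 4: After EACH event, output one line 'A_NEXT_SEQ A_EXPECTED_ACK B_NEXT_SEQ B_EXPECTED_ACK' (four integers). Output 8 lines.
5000 0 0 5000
5080 0 0 5080
5080 0 169 5080
5080 0 299 5080
5080 299 299 5080
5080 299 299 5080
5177 299 299 5177
5177 317 317 5177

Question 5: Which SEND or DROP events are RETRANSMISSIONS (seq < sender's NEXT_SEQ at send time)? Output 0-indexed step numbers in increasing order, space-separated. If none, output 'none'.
Answer: 4 5

Derivation:
Step 1: SEND seq=5000 -> fresh
Step 2: DROP seq=0 -> fresh
Step 3: SEND seq=169 -> fresh
Step 4: SEND seq=0 -> retransmit
Step 5: SEND seq=0 -> retransmit
Step 6: SEND seq=5080 -> fresh
Step 7: SEND seq=299 -> fresh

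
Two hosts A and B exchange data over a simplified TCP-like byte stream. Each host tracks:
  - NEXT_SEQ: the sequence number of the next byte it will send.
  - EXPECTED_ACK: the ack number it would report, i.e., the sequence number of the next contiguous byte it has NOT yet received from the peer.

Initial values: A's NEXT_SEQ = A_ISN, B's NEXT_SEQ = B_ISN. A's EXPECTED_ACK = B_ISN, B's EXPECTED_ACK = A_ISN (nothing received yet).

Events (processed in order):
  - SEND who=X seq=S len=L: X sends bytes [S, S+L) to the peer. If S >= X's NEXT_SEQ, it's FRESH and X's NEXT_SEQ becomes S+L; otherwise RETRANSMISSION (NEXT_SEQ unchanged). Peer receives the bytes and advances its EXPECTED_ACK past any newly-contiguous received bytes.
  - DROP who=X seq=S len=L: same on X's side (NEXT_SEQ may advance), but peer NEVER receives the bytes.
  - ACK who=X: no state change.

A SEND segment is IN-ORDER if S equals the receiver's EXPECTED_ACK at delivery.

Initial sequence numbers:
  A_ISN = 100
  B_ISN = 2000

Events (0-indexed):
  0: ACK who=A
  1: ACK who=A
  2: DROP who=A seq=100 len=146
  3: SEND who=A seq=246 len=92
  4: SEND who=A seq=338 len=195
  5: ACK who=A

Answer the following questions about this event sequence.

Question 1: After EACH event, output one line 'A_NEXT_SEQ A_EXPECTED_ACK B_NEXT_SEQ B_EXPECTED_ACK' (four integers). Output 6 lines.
100 2000 2000 100
100 2000 2000 100
246 2000 2000 100
338 2000 2000 100
533 2000 2000 100
533 2000 2000 100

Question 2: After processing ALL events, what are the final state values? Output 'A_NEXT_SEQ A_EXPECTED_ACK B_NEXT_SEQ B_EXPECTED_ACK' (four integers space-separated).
After event 0: A_seq=100 A_ack=2000 B_seq=2000 B_ack=100
After event 1: A_seq=100 A_ack=2000 B_seq=2000 B_ack=100
After event 2: A_seq=246 A_ack=2000 B_seq=2000 B_ack=100
After event 3: A_seq=338 A_ack=2000 B_seq=2000 B_ack=100
After event 4: A_seq=533 A_ack=2000 B_seq=2000 B_ack=100
After event 5: A_seq=533 A_ack=2000 B_seq=2000 B_ack=100

Answer: 533 2000 2000 100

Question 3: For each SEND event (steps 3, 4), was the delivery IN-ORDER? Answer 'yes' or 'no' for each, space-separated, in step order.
Answer: no no

Derivation:
Step 3: SEND seq=246 -> out-of-order
Step 4: SEND seq=338 -> out-of-order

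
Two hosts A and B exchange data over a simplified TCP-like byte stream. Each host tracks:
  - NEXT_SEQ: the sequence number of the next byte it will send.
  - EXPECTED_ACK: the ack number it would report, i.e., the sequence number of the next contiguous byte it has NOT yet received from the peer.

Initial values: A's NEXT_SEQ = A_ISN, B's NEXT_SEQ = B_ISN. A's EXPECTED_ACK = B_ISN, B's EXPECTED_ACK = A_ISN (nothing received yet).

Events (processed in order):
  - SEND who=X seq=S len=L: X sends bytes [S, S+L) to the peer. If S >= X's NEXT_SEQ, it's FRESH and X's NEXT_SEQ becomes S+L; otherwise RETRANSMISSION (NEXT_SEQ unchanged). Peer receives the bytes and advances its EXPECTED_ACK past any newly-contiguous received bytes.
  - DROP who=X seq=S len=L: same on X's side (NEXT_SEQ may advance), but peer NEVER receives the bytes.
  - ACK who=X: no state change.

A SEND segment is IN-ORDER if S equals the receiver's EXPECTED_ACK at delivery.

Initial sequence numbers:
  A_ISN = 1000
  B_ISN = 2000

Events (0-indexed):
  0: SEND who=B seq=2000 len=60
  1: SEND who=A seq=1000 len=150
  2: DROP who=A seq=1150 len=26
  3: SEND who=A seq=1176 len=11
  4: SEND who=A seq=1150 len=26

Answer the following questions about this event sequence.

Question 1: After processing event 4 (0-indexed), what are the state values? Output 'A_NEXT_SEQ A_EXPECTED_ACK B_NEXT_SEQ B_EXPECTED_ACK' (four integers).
After event 0: A_seq=1000 A_ack=2060 B_seq=2060 B_ack=1000
After event 1: A_seq=1150 A_ack=2060 B_seq=2060 B_ack=1150
After event 2: A_seq=1176 A_ack=2060 B_seq=2060 B_ack=1150
After event 3: A_seq=1187 A_ack=2060 B_seq=2060 B_ack=1150
After event 4: A_seq=1187 A_ack=2060 B_seq=2060 B_ack=1187

1187 2060 2060 1187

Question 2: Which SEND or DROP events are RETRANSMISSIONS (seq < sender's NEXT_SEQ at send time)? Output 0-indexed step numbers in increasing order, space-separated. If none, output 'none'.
Answer: 4

Derivation:
Step 0: SEND seq=2000 -> fresh
Step 1: SEND seq=1000 -> fresh
Step 2: DROP seq=1150 -> fresh
Step 3: SEND seq=1176 -> fresh
Step 4: SEND seq=1150 -> retransmit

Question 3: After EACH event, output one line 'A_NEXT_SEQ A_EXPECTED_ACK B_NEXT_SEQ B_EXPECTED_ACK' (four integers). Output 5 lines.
1000 2060 2060 1000
1150 2060 2060 1150
1176 2060 2060 1150
1187 2060 2060 1150
1187 2060 2060 1187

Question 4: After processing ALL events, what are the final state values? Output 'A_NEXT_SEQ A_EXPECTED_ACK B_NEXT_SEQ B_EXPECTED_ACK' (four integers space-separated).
Answer: 1187 2060 2060 1187

Derivation:
After event 0: A_seq=1000 A_ack=2060 B_seq=2060 B_ack=1000
After event 1: A_seq=1150 A_ack=2060 B_seq=2060 B_ack=1150
After event 2: A_seq=1176 A_ack=2060 B_seq=2060 B_ack=1150
After event 3: A_seq=1187 A_ack=2060 B_seq=2060 B_ack=1150
After event 4: A_seq=1187 A_ack=2060 B_seq=2060 B_ack=1187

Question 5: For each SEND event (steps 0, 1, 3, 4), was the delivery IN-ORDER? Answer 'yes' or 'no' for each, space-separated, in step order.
Answer: yes yes no yes

Derivation:
Step 0: SEND seq=2000 -> in-order
Step 1: SEND seq=1000 -> in-order
Step 3: SEND seq=1176 -> out-of-order
Step 4: SEND seq=1150 -> in-order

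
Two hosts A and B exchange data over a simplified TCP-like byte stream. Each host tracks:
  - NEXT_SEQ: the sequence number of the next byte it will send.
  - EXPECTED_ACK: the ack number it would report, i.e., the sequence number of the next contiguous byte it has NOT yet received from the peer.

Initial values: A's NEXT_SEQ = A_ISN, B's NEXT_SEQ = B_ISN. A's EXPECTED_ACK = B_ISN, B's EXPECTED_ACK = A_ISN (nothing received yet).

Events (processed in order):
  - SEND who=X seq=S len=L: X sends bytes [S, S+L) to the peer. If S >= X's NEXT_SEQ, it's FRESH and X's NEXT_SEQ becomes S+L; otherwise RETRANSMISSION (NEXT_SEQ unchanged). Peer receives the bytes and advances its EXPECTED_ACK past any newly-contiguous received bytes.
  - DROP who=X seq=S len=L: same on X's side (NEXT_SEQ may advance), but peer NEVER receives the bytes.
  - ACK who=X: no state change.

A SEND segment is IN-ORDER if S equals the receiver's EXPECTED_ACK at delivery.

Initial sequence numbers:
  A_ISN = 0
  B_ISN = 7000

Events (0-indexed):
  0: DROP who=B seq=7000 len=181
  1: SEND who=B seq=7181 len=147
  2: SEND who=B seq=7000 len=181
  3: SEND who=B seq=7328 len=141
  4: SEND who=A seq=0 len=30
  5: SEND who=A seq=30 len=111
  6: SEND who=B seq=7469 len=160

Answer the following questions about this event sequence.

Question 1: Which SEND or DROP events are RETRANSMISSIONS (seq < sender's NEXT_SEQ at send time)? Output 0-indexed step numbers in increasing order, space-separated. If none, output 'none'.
Step 0: DROP seq=7000 -> fresh
Step 1: SEND seq=7181 -> fresh
Step 2: SEND seq=7000 -> retransmit
Step 3: SEND seq=7328 -> fresh
Step 4: SEND seq=0 -> fresh
Step 5: SEND seq=30 -> fresh
Step 6: SEND seq=7469 -> fresh

Answer: 2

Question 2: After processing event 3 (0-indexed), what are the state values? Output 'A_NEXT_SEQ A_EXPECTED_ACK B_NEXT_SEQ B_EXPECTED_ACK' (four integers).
After event 0: A_seq=0 A_ack=7000 B_seq=7181 B_ack=0
After event 1: A_seq=0 A_ack=7000 B_seq=7328 B_ack=0
After event 2: A_seq=0 A_ack=7328 B_seq=7328 B_ack=0
After event 3: A_seq=0 A_ack=7469 B_seq=7469 B_ack=0

0 7469 7469 0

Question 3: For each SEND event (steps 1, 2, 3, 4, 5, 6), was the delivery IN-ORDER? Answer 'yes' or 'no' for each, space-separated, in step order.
Step 1: SEND seq=7181 -> out-of-order
Step 2: SEND seq=7000 -> in-order
Step 3: SEND seq=7328 -> in-order
Step 4: SEND seq=0 -> in-order
Step 5: SEND seq=30 -> in-order
Step 6: SEND seq=7469 -> in-order

Answer: no yes yes yes yes yes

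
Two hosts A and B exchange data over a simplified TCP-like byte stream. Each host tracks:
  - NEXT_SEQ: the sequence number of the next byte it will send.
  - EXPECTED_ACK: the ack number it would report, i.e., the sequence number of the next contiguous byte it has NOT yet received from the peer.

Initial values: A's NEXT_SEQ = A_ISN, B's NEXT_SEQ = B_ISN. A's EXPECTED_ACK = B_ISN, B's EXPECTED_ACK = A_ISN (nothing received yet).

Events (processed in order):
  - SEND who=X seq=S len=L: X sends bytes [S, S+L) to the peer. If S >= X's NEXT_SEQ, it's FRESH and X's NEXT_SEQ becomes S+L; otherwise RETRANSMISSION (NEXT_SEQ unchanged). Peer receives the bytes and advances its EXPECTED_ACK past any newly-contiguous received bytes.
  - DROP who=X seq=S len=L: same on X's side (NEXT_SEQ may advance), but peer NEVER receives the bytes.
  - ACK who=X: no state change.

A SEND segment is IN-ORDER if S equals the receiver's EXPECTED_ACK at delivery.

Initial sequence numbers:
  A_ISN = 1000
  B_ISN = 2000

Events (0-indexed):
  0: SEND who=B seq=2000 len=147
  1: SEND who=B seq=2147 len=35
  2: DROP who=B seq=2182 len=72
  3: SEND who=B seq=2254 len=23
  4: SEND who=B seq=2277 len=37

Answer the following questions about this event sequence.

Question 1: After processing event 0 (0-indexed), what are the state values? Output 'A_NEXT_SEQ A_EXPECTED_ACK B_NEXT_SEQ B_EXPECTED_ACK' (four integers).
After event 0: A_seq=1000 A_ack=2147 B_seq=2147 B_ack=1000

1000 2147 2147 1000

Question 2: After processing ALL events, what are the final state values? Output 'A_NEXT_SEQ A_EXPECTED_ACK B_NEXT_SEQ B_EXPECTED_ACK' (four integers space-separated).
After event 0: A_seq=1000 A_ack=2147 B_seq=2147 B_ack=1000
After event 1: A_seq=1000 A_ack=2182 B_seq=2182 B_ack=1000
After event 2: A_seq=1000 A_ack=2182 B_seq=2254 B_ack=1000
After event 3: A_seq=1000 A_ack=2182 B_seq=2277 B_ack=1000
After event 4: A_seq=1000 A_ack=2182 B_seq=2314 B_ack=1000

Answer: 1000 2182 2314 1000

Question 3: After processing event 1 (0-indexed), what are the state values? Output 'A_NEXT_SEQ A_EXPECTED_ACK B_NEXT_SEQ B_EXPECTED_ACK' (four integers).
After event 0: A_seq=1000 A_ack=2147 B_seq=2147 B_ack=1000
After event 1: A_seq=1000 A_ack=2182 B_seq=2182 B_ack=1000

1000 2182 2182 1000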